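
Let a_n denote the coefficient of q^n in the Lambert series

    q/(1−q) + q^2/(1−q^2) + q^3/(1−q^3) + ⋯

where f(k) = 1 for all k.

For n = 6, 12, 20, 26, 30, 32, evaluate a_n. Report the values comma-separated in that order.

n=6: 1·6 2·3 3·2 6·1  f→[1+1+1+1]=4
q^12  k|12↦f(k): 12:1 6:1 4:1 3:1 2:1 1:1  a_12=6
n=20: 20·1 10·2 5·4 4·5 2·10 1·20  f→[1+1+1+1+1+1]=6
n=26: 26·1 13·2 2·13 1·26  f→[1+1+1+1]=4
[q^30] f(30)=1,f(15)=1,f(10)=1,f(6)=1,f(5)=1,f(3)=1,f(2)=1,f(1)=1 ⇒ 8
d|32:{1,2,4,8,16,32}  Σf=1+1+1+1+1+1=6

4, 6, 6, 4, 8, 6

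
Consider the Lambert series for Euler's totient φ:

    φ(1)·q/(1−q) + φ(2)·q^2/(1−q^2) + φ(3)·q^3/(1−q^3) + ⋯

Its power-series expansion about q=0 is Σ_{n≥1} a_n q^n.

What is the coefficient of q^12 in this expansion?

n=12: 1·12 2·6 3·4 4·3 6·2 12·1  φ→[1+1+2+2+2+4]=12

a_12 = 12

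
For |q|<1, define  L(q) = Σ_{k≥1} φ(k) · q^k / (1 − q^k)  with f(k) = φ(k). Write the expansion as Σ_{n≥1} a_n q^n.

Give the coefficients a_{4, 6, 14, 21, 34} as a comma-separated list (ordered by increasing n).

n=4: 1·4 2·2 4·1  φ→[1+1+2]=4
[q^6] φ(1)=1,φ(2)=1,φ(3)=2,φ(6)=2 ⇒ 6
n=14: 1·14 2·7 7·2 14·1  φ→[1+1+6+6]=14
[q^21] φ(1)=1,φ(3)=2,φ(7)=6,φ(21)=12 ⇒ 21
d|34:{1,2,17,34}  Σφ=1+1+16+16=34

4, 6, 14, 21, 34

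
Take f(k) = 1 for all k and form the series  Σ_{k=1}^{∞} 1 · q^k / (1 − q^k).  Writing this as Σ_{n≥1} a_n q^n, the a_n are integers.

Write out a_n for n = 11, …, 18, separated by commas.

q^11  k|11↦f(k): 11:1 1:1  a_11=2
n=12: 1·12 2·6 3·4 4·3 6·2 12·1  f→[1+1+1+1+1+1]=6
n=13: 1·13 13·1  f→[1+1]=2
[q^14] f(1)=1,f(2)=1,f(7)=1,f(14)=1 ⇒ 4
[q^15] f(1)=1,f(3)=1,f(5)=1,f(15)=1 ⇒ 4
d|16:{16,8,4,2,1}  Σf=1+1+1+1+1=5
d|17:{17,1}  Σf=1+1=2
[q^18] f(1)=1,f(2)=1,f(3)=1,f(6)=1,f(9)=1,f(18)=1 ⇒ 6

2, 6, 2, 4, 4, 5, 2, 6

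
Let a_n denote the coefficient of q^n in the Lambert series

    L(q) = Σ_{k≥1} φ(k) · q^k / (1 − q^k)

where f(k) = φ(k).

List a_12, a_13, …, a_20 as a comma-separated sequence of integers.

q^12  k|12↦φ(k): 1:1 2:1 3:2 4:2 6:2 12:4  a_12=12
[q^13] φ(13)=12,φ(1)=1 ⇒ 13
n=14: 1·14 2·7 7·2 14·1  φ→[1+1+6+6]=14
n=15: 15·1 5·3 3·5 1·15  φ→[8+4+2+1]=15
[q^16] φ(16)=8,φ(8)=4,φ(4)=2,φ(2)=1,φ(1)=1 ⇒ 16
q^17  k|17↦φ(k): 17:16 1:1  a_17=17
q^18  k|18↦φ(k): 18:6 9:6 6:2 3:2 2:1 1:1  a_18=18
d|19:{19,1}  Σφ=18+1=19
[q^20] φ(1)=1,φ(2)=1,φ(4)=2,φ(5)=4,φ(10)=4,φ(20)=8 ⇒ 20

12, 13, 14, 15, 16, 17, 18, 19, 20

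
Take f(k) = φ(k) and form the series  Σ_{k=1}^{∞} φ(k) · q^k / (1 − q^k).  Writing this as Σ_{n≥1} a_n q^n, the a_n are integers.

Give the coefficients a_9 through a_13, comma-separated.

d|9:{1,3,9}  Σφ=1+2+6=9
q^10  k|10↦φ(k): 10:4 5:4 2:1 1:1  a_10=10
n=11: 1·11 11·1  φ→[1+10]=11
q^12  k|12↦φ(k): 1:1 2:1 3:2 4:2 6:2 12:4  a_12=12
n=13: 13·1 1·13  φ→[12+1]=13

9, 10, 11, 12, 13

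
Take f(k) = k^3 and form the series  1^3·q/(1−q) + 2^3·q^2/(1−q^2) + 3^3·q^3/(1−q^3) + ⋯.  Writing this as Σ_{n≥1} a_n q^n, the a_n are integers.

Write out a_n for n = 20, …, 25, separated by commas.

9198, 9632, 11988, 12168, 16380, 15751

[q^20] f(1)=1,f(2)=8,f(4)=64,f(5)=125,f(10)=1000,f(20)=8000 ⇒ 9198
[q^21] f(1)=1,f(3)=27,f(7)=343,f(21)=9261 ⇒ 9632
[q^22] f(1)=1,f(2)=8,f(11)=1331,f(22)=10648 ⇒ 11988
q^23  k|23↦f(k): 23:12167 1:1  a_23=12168
q^24  k|24↦f(k): 24:13824 12:1728 8:512 6:216 4:64 3:27 2:8 1:1  a_24=16380
d|25:{25,5,1}  Σf=15625+125+1=15751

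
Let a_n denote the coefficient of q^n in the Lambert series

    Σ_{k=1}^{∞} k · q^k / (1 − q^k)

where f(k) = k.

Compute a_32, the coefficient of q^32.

a_32 = 63

q^32  k|32↦f(k): 1:1 2:2 4:4 8:8 16:16 32:32  a_32=63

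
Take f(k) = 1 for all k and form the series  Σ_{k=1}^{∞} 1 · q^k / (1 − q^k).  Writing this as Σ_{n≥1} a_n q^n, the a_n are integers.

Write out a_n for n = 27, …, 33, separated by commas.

4, 6, 2, 8, 2, 6, 4

d|27:{27,9,3,1}  Σf=1+1+1+1=4
q^28  k|28↦f(k): 1:1 2:1 4:1 7:1 14:1 28:1  a_28=6
d|29:{1,29}  Σf=1+1=2
d|30:{1,2,3,5,6,10,15,30}  Σf=1+1+1+1+1+1+1+1=8
q^31  k|31↦f(k): 1:1 31:1  a_31=2
q^32  k|32↦f(k): 1:1 2:1 4:1 8:1 16:1 32:1  a_32=6
q^33  k|33↦f(k): 1:1 3:1 11:1 33:1  a_33=4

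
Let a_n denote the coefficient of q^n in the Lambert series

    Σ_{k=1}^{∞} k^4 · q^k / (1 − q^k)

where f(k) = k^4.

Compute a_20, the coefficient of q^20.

[q^20] f(1)=1,f(2)=16,f(4)=256,f(5)=625,f(10)=10000,f(20)=160000 ⇒ 170898

a_20 = 170898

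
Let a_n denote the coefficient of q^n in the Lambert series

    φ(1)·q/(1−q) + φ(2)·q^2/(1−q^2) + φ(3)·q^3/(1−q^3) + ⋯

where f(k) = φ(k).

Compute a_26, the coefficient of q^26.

[q^26] φ(26)=12,φ(13)=12,φ(2)=1,φ(1)=1 ⇒ 26

a_26 = 26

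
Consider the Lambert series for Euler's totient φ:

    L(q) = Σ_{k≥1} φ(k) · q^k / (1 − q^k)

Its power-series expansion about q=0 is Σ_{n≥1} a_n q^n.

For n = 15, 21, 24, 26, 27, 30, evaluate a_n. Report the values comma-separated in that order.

n=15: 15·1 5·3 3·5 1·15  φ→[8+4+2+1]=15
[q^21] φ(1)=1,φ(3)=2,φ(7)=6,φ(21)=12 ⇒ 21
n=24: 24·1 12·2 8·3 6·4 4·6 3·8 2·12 1·24  φ→[8+4+4+2+2+2+1+1]=24
d|26:{1,2,13,26}  Σφ=1+1+12+12=26
n=27: 1·27 3·9 9·3 27·1  φ→[1+2+6+18]=27
n=30: 30·1 15·2 10·3 6·5 5·6 3·10 2·15 1·30  φ→[8+8+4+2+4+2+1+1]=30

15, 21, 24, 26, 27, 30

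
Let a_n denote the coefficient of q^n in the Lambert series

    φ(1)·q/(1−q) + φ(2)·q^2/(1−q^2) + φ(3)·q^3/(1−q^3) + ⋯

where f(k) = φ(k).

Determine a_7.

d|7:{1,7}  Σφ=1+6=7

a_7 = 7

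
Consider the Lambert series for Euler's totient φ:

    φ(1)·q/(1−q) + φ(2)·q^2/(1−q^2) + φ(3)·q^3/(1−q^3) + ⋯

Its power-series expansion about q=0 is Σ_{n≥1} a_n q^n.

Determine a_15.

d|15:{1,3,5,15}  Σφ=1+2+4+8=15

a_15 = 15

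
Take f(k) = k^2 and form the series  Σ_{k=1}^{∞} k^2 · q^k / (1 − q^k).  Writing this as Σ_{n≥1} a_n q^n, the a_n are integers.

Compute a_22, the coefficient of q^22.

a_22 = 610

[q^22] f(1)=1,f(2)=4,f(11)=121,f(22)=484 ⇒ 610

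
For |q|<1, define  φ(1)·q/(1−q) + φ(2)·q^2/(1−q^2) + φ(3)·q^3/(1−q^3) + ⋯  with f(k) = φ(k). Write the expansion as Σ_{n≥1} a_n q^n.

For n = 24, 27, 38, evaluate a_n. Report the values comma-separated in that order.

[q^24] φ(1)=1,φ(2)=1,φ(3)=2,φ(4)=2,φ(6)=2,φ(8)=4,φ(12)=4,φ(24)=8 ⇒ 24
d|27:{27,9,3,1}  Σφ=18+6+2+1=27
n=38: 1·38 2·19 19·2 38·1  φ→[1+1+18+18]=38

24, 27, 38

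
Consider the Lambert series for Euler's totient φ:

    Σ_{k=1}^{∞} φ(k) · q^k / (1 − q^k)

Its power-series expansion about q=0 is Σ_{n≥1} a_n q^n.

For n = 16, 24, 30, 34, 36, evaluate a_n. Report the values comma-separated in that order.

d|16:{1,2,4,8,16}  Σφ=1+1+2+4+8=16
n=24: 1·24 2·12 3·8 4·6 6·4 8·3 12·2 24·1  φ→[1+1+2+2+2+4+4+8]=24
[q^30] φ(30)=8,φ(15)=8,φ(10)=4,φ(6)=2,φ(5)=4,φ(3)=2,φ(2)=1,φ(1)=1 ⇒ 30
d|34:{1,2,17,34}  Σφ=1+1+16+16=34
[q^36] φ(36)=12,φ(18)=6,φ(12)=4,φ(9)=6,φ(6)=2,φ(4)=2,φ(3)=2,φ(2)=1,φ(1)=1 ⇒ 36

16, 24, 30, 34, 36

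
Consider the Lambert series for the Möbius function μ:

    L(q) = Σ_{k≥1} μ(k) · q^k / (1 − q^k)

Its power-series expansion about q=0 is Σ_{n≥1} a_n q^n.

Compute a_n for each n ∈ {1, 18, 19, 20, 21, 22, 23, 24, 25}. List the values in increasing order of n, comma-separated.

1, 0, 0, 0, 0, 0, 0, 0, 0

q^1  k|1↦μ(k): 1:1  a_1=1
n=18: 1·18 2·9 3·6 6·3 9·2 18·1  μ→[1+(-1)+(-1)+1+0+0]=0
d|19:{1,19}  Σμ=1+(-1)=0
n=20: 20·1 10·2 5·4 4·5 2·10 1·20  μ→[0+1+(-1)+0+(-1)+1]=0
[q^21] μ(1)=1,μ(3)=-1,μ(7)=-1,μ(21)=1 ⇒ 0
[q^22] μ(22)=1,μ(11)=-1,μ(2)=-1,μ(1)=1 ⇒ 0
d|23:{1,23}  Σμ=1+(-1)=0
[q^24] μ(1)=1,μ(2)=-1,μ(3)=-1,μ(4)=0,μ(6)=1,μ(8)=0,μ(12)=0,μ(24)=0 ⇒ 0
[q^25] μ(1)=1,μ(5)=-1,μ(25)=0 ⇒ 0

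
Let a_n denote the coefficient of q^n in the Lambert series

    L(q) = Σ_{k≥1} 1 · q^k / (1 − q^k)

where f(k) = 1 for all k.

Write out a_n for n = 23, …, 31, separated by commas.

2, 8, 3, 4, 4, 6, 2, 8, 2

[q^23] f(1)=1,f(23)=1 ⇒ 2
[q^24] f(1)=1,f(2)=1,f(3)=1,f(4)=1,f(6)=1,f(8)=1,f(12)=1,f(24)=1 ⇒ 8
q^25  k|25↦f(k): 25:1 5:1 1:1  a_25=3
n=26: 26·1 13·2 2·13 1·26  f→[1+1+1+1]=4
n=27: 1·27 3·9 9·3 27·1  f→[1+1+1+1]=4
q^28  k|28↦f(k): 1:1 2:1 4:1 7:1 14:1 28:1  a_28=6
q^29  k|29↦f(k): 1:1 29:1  a_29=2
q^30  k|30↦f(k): 1:1 2:1 3:1 5:1 6:1 10:1 15:1 30:1  a_30=8
d|31:{1,31}  Σf=1+1=2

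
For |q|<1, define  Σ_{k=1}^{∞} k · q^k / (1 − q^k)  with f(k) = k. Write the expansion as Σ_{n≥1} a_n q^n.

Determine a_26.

d|26:{26,13,2,1}  Σf=26+13+2+1=42

a_26 = 42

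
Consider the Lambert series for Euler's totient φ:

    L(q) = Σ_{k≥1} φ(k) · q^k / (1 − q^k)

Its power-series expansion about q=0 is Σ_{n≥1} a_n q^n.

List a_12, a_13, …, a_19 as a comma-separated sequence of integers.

d|12:{12,6,4,3,2,1}  Σφ=4+2+2+2+1+1=12
d|13:{13,1}  Σφ=12+1=13
[q^14] φ(14)=6,φ(7)=6,φ(2)=1,φ(1)=1 ⇒ 14
d|15:{1,3,5,15}  Σφ=1+2+4+8=15
d|16:{16,8,4,2,1}  Σφ=8+4+2+1+1=16
q^17  k|17↦φ(k): 1:1 17:16  a_17=17
[q^18] φ(18)=6,φ(9)=6,φ(6)=2,φ(3)=2,φ(2)=1,φ(1)=1 ⇒ 18
q^19  k|19↦φ(k): 19:18 1:1  a_19=19

12, 13, 14, 15, 16, 17, 18, 19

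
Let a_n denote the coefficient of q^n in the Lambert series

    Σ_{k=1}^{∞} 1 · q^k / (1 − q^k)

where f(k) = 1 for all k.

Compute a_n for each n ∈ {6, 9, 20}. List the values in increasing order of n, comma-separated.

4, 3, 6

q^6  k|6↦f(k): 1:1 2:1 3:1 6:1  a_6=4
q^9  k|9↦f(k): 9:1 3:1 1:1  a_9=3
q^20  k|20↦f(k): 1:1 2:1 4:1 5:1 10:1 20:1  a_20=6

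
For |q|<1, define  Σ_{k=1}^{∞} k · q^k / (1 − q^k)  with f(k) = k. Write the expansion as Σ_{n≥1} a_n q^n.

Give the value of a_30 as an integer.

a_30 = 72

n=30: 30·1 15·2 10·3 6·5 5·6 3·10 2·15 1·30  f→[30+15+10+6+5+3+2+1]=72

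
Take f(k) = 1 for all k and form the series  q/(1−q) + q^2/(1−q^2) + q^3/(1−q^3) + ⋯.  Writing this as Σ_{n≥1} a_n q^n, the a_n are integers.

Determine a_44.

a_44 = 6

n=44: 1·44 2·22 4·11 11·4 22·2 44·1  f→[1+1+1+1+1+1]=6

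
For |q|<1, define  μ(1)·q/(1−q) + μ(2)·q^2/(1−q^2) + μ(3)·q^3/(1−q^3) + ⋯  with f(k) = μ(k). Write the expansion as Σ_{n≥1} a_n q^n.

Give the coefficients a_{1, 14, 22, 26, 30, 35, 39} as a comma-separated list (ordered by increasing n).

d|1:{1}  Σμ=1=1
[q^14] μ(14)=1,μ(7)=-1,μ(2)=-1,μ(1)=1 ⇒ 0
d|22:{22,11,2,1}  Σμ=1+(-1)+(-1)+1=0
q^26  k|26↦μ(k): 1:1 2:-1 13:-1 26:1  a_26=0
[q^30] μ(1)=1,μ(2)=-1,μ(3)=-1,μ(5)=-1,μ(6)=1,μ(10)=1,μ(15)=1,μ(30)=-1 ⇒ 0
n=35: 35·1 7·5 5·7 1·35  μ→[1+(-1)+(-1)+1]=0
d|39:{1,3,13,39}  Σμ=1+(-1)+(-1)+1=0

1, 0, 0, 0, 0, 0, 0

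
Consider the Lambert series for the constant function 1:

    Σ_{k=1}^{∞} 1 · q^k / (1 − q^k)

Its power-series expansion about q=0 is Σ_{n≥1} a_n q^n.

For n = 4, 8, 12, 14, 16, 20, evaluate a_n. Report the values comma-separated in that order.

3, 4, 6, 4, 5, 6

q^4  k|4↦f(k): 4:1 2:1 1:1  a_4=3
[q^8] f(1)=1,f(2)=1,f(4)=1,f(8)=1 ⇒ 4
q^12  k|12↦f(k): 12:1 6:1 4:1 3:1 2:1 1:1  a_12=6
n=14: 1·14 2·7 7·2 14·1  f→[1+1+1+1]=4
d|16:{1,2,4,8,16}  Σf=1+1+1+1+1=5
q^20  k|20↦f(k): 1:1 2:1 4:1 5:1 10:1 20:1  a_20=6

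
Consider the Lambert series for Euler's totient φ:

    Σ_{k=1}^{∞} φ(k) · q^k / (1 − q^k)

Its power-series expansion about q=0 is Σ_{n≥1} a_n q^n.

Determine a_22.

[q^22] φ(22)=10,φ(11)=10,φ(2)=1,φ(1)=1 ⇒ 22

a_22 = 22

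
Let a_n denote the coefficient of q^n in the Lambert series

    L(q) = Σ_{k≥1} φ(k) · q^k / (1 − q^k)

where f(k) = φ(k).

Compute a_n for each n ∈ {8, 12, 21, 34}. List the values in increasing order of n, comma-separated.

n=8: 1·8 2·4 4·2 8·1  φ→[1+1+2+4]=8
q^12  k|12↦φ(k): 1:1 2:1 3:2 4:2 6:2 12:4  a_12=12
n=21: 1·21 3·7 7·3 21·1  φ→[1+2+6+12]=21
d|34:{34,17,2,1}  Σφ=16+16+1+1=34

8, 12, 21, 34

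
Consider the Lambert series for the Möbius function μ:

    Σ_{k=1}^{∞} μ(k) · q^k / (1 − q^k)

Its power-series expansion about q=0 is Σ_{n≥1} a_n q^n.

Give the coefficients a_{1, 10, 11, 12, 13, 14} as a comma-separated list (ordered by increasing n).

1, 0, 0, 0, 0, 0

d|1:{1}  Σμ=1=1
n=10: 1·10 2·5 5·2 10·1  μ→[1+(-1)+(-1)+1]=0
q^11  k|11↦μ(k): 11:-1 1:1  a_11=0
q^12  k|12↦μ(k): 1:1 2:-1 3:-1 4:0 6:1 12:0  a_12=0
n=13: 13·1 1·13  μ→[(-1)+1]=0
q^14  k|14↦μ(k): 1:1 2:-1 7:-1 14:1  a_14=0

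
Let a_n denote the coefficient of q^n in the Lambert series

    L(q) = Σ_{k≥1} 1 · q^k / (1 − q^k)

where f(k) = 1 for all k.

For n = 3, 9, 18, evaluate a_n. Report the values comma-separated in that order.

2, 3, 6

[q^3] f(1)=1,f(3)=1 ⇒ 2
d|9:{1,3,9}  Σf=1+1+1=3
[q^18] f(18)=1,f(9)=1,f(6)=1,f(3)=1,f(2)=1,f(1)=1 ⇒ 6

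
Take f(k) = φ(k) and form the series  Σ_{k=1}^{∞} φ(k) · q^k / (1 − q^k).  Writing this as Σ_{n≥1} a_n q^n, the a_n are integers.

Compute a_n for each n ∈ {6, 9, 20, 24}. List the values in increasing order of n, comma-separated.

n=6: 6·1 3·2 2·3 1·6  φ→[2+2+1+1]=6
n=9: 9·1 3·3 1·9  φ→[6+2+1]=9
n=20: 1·20 2·10 4·5 5·4 10·2 20·1  φ→[1+1+2+4+4+8]=20
d|24:{1,2,3,4,6,8,12,24}  Σφ=1+1+2+2+2+4+4+8=24

6, 9, 20, 24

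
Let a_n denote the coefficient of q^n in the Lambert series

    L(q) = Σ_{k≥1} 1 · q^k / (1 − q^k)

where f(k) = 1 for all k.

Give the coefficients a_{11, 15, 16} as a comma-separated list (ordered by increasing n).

2, 4, 5

q^11  k|11↦f(k): 1:1 11:1  a_11=2
n=15: 15·1 5·3 3·5 1·15  f→[1+1+1+1]=4
d|16:{16,8,4,2,1}  Σf=1+1+1+1+1=5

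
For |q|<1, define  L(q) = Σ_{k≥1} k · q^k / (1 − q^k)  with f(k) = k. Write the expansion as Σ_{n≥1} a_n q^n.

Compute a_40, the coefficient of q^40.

q^40  k|40↦f(k): 1:1 2:2 4:4 5:5 8:8 10:10 20:20 40:40  a_40=90

a_40 = 90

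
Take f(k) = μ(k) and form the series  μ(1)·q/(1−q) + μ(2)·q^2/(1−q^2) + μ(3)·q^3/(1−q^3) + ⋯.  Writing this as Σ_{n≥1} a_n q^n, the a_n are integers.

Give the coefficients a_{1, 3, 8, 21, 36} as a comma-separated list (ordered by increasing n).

1, 0, 0, 0, 0

d|1:{1}  Σμ=1=1
q^3  k|3↦μ(k): 1:1 3:-1  a_3=0
n=8: 8·1 4·2 2·4 1·8  μ→[0+0+(-1)+1]=0
[q^21] μ(1)=1,μ(3)=-1,μ(7)=-1,μ(21)=1 ⇒ 0
q^36  k|36↦μ(k): 36:0 18:0 12:0 9:0 6:1 4:0 3:-1 2:-1 1:1  a_36=0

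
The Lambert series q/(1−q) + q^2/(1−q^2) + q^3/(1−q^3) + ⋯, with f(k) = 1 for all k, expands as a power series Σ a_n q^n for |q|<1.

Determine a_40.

n=40: 1·40 2·20 4·10 5·8 8·5 10·4 20·2 40·1  f→[1+1+1+1+1+1+1+1]=8

a_40 = 8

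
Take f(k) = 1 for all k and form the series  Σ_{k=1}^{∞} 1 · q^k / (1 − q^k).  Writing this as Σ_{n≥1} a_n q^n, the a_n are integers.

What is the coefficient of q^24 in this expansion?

[q^24] f(24)=1,f(12)=1,f(8)=1,f(6)=1,f(4)=1,f(3)=1,f(2)=1,f(1)=1 ⇒ 8

a_24 = 8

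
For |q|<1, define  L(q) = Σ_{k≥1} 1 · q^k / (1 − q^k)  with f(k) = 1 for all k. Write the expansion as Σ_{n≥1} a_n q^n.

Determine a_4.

a_4 = 3

q^4  k|4↦f(k): 1:1 2:1 4:1  a_4=3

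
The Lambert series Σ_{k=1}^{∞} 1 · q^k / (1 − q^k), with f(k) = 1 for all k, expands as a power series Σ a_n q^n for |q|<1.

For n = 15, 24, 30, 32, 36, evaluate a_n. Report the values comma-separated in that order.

4, 8, 8, 6, 9

q^15  k|15↦f(k): 15:1 5:1 3:1 1:1  a_15=4
n=24: 1·24 2·12 3·8 4·6 6·4 8·3 12·2 24·1  f→[1+1+1+1+1+1+1+1]=8
n=30: 30·1 15·2 10·3 6·5 5·6 3·10 2·15 1·30  f→[1+1+1+1+1+1+1+1]=8
n=32: 32·1 16·2 8·4 4·8 2·16 1·32  f→[1+1+1+1+1+1]=6
q^36  k|36↦f(k): 36:1 18:1 12:1 9:1 6:1 4:1 3:1 2:1 1:1  a_36=9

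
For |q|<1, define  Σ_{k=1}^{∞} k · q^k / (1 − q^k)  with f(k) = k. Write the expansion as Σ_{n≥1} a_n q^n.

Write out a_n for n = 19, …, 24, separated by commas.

20, 42, 32, 36, 24, 60

[q^19] f(1)=1,f(19)=19 ⇒ 20
n=20: 1·20 2·10 4·5 5·4 10·2 20·1  f→[1+2+4+5+10+20]=42
[q^21] f(21)=21,f(7)=7,f(3)=3,f(1)=1 ⇒ 32
d|22:{22,11,2,1}  Σf=22+11+2+1=36
d|23:{1,23}  Σf=1+23=24
n=24: 24·1 12·2 8·3 6·4 4·6 3·8 2·12 1·24  f→[24+12+8+6+4+3+2+1]=60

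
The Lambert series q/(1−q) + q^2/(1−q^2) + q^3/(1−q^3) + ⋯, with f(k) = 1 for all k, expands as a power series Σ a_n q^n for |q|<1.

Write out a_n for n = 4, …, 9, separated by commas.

q^4  k|4↦f(k): 4:1 2:1 1:1  a_4=3
d|5:{5,1}  Σf=1+1=2
d|6:{1,2,3,6}  Σf=1+1+1+1=4
[q^7] f(7)=1,f(1)=1 ⇒ 2
[q^8] f(8)=1,f(4)=1,f(2)=1,f(1)=1 ⇒ 4
n=9: 1·9 3·3 9·1  f→[1+1+1]=3

3, 2, 4, 2, 4, 3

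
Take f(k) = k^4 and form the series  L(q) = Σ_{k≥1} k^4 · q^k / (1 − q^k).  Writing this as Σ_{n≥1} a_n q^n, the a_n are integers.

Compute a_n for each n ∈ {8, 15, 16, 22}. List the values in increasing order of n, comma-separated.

n=8: 1·8 2·4 4·2 8·1  f→[1+16+256+4096]=4369
d|15:{15,5,3,1}  Σf=50625+625+81+1=51332
d|16:{1,2,4,8,16}  Σf=1+16+256+4096+65536=69905
q^22  k|22↦f(k): 22:234256 11:14641 2:16 1:1  a_22=248914

4369, 51332, 69905, 248914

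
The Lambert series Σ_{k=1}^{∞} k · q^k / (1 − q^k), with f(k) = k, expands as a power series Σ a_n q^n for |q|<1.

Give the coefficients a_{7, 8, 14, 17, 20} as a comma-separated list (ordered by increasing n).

d|7:{1,7}  Σf=1+7=8
d|8:{1,2,4,8}  Σf=1+2+4+8=15
q^14  k|14↦f(k): 14:14 7:7 2:2 1:1  a_14=24
q^17  k|17↦f(k): 1:1 17:17  a_17=18
n=20: 1·20 2·10 4·5 5·4 10·2 20·1  f→[1+2+4+5+10+20]=42

8, 15, 24, 18, 42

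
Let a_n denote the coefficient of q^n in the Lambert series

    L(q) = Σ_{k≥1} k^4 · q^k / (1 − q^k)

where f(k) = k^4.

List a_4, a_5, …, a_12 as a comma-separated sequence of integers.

273, 626, 1394, 2402, 4369, 6643, 10642, 14642, 22386

d|4:{4,2,1}  Σf=256+16+1=273
d|5:{1,5}  Σf=1+625=626
q^6  k|6↦f(k): 1:1 2:16 3:81 6:1296  a_6=1394
d|7:{7,1}  Σf=2401+1=2402
n=8: 1·8 2·4 4·2 8·1  f→[1+16+256+4096]=4369
[q^9] f(1)=1,f(3)=81,f(9)=6561 ⇒ 6643
d|10:{10,5,2,1}  Σf=10000+625+16+1=10642
[q^11] f(1)=1,f(11)=14641 ⇒ 14642
q^12  k|12↦f(k): 12:20736 6:1296 4:256 3:81 2:16 1:1  a_12=22386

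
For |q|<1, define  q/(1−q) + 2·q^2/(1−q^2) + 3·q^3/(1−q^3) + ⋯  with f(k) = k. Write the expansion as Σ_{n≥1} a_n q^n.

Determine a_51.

[q^51] f(51)=51,f(17)=17,f(3)=3,f(1)=1 ⇒ 72

a_51 = 72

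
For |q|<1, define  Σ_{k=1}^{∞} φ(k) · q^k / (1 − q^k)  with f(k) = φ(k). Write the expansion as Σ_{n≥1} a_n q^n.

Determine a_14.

q^14  k|14↦φ(k): 1:1 2:1 7:6 14:6  a_14=14

a_14 = 14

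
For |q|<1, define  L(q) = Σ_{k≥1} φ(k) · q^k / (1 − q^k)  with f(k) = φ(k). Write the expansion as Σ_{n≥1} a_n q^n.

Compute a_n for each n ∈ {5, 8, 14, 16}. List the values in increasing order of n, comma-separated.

n=5: 1·5 5·1  φ→[1+4]=5
d|8:{8,4,2,1}  Σφ=4+2+1+1=8
[q^14] φ(14)=6,φ(7)=6,φ(2)=1,φ(1)=1 ⇒ 14
[q^16] φ(1)=1,φ(2)=1,φ(4)=2,φ(8)=4,φ(16)=8 ⇒ 16

5, 8, 14, 16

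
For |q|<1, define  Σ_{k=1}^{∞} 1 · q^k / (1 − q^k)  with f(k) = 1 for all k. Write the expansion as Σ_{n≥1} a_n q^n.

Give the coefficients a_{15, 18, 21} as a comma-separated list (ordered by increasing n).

[q^15] f(15)=1,f(5)=1,f(3)=1,f(1)=1 ⇒ 4
n=18: 18·1 9·2 6·3 3·6 2·9 1·18  f→[1+1+1+1+1+1]=6
d|21:{1,3,7,21}  Σf=1+1+1+1=4

4, 6, 4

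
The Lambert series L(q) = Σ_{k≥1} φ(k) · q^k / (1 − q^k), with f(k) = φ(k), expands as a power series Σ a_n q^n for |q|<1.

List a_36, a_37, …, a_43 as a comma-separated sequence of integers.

q^36  k|36↦φ(k): 36:12 18:6 12:4 9:6 6:2 4:2 3:2 2:1 1:1  a_36=36
n=37: 37·1 1·37  φ→[36+1]=37
n=38: 1·38 2·19 19·2 38·1  φ→[1+1+18+18]=38
n=39: 1·39 3·13 13·3 39·1  φ→[1+2+12+24]=39
[q^40] φ(40)=16,φ(20)=8,φ(10)=4,φ(8)=4,φ(5)=4,φ(4)=2,φ(2)=1,φ(1)=1 ⇒ 40
n=41: 41·1 1·41  φ→[40+1]=41
[q^42] φ(42)=12,φ(21)=12,φ(14)=6,φ(7)=6,φ(6)=2,φ(3)=2,φ(2)=1,φ(1)=1 ⇒ 42
d|43:{1,43}  Σφ=1+42=43

36, 37, 38, 39, 40, 41, 42, 43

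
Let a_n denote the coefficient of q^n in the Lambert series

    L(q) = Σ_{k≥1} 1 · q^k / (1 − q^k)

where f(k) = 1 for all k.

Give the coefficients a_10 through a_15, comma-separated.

4, 2, 6, 2, 4, 4

q^10  k|10↦f(k): 1:1 2:1 5:1 10:1  a_10=4
n=11: 1·11 11·1  f→[1+1]=2
d|12:{1,2,3,4,6,12}  Σf=1+1+1+1+1+1=6
[q^13] f(13)=1,f(1)=1 ⇒ 2
[q^14] f(1)=1,f(2)=1,f(7)=1,f(14)=1 ⇒ 4
n=15: 1·15 3·5 5·3 15·1  f→[1+1+1+1]=4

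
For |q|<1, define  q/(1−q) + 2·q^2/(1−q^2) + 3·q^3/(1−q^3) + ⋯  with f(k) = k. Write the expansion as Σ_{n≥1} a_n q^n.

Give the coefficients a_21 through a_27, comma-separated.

32, 36, 24, 60, 31, 42, 40

d|21:{1,3,7,21}  Σf=1+3+7+21=32
d|22:{22,11,2,1}  Σf=22+11+2+1=36
q^23  k|23↦f(k): 23:23 1:1  a_23=24
q^24  k|24↦f(k): 1:1 2:2 3:3 4:4 6:6 8:8 12:12 24:24  a_24=60
n=25: 25·1 5·5 1·25  f→[25+5+1]=31
[q^26] f(1)=1,f(2)=2,f(13)=13,f(26)=26 ⇒ 42
d|27:{27,9,3,1}  Σf=27+9+3+1=40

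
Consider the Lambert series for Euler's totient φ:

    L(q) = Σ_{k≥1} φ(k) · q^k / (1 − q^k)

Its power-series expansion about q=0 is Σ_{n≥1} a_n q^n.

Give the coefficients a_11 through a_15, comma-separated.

n=11: 11·1 1·11  φ→[10+1]=11
d|12:{12,6,4,3,2,1}  Σφ=4+2+2+2+1+1=12
[q^13] φ(1)=1,φ(13)=12 ⇒ 13
[q^14] φ(1)=1,φ(2)=1,φ(7)=6,φ(14)=6 ⇒ 14
d|15:{15,5,3,1}  Σφ=8+4+2+1=15

11, 12, 13, 14, 15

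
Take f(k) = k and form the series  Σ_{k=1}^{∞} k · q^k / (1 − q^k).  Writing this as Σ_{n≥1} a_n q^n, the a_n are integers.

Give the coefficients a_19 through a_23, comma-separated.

20, 42, 32, 36, 24

q^19  k|19↦f(k): 19:19 1:1  a_19=20
q^20  k|20↦f(k): 1:1 2:2 4:4 5:5 10:10 20:20  a_20=42
q^21  k|21↦f(k): 1:1 3:3 7:7 21:21  a_21=32
n=22: 22·1 11·2 2·11 1·22  f→[22+11+2+1]=36
d|23:{1,23}  Σf=1+23=24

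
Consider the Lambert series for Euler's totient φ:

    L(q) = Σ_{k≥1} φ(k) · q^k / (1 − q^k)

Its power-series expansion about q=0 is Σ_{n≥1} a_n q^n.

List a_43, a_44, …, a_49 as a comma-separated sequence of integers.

d|43:{1,43}  Σφ=1+42=43
d|44:{44,22,11,4,2,1}  Σφ=20+10+10+2+1+1=44
[q^45] φ(1)=1,φ(3)=2,φ(5)=4,φ(9)=6,φ(15)=8,φ(45)=24 ⇒ 45
d|46:{46,23,2,1}  Σφ=22+22+1+1=46
n=47: 47·1 1·47  φ→[46+1]=47
n=48: 1·48 2·24 3·16 4·12 6·8 8·6 12·4 16·3 24·2 48·1  φ→[1+1+2+2+2+4+4+8+8+16]=48
[q^49] φ(49)=42,φ(7)=6,φ(1)=1 ⇒ 49

43, 44, 45, 46, 47, 48, 49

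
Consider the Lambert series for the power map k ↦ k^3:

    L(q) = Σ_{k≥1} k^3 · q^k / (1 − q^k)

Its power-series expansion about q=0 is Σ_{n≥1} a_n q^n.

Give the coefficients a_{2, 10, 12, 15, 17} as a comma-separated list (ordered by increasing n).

9, 1134, 2044, 3528, 4914

q^2  k|2↦f(k): 1:1 2:8  a_2=9
n=10: 10·1 5·2 2·5 1·10  f→[1000+125+8+1]=1134
[q^12] f(1)=1,f(2)=8,f(3)=27,f(4)=64,f(6)=216,f(12)=1728 ⇒ 2044
n=15: 1·15 3·5 5·3 15·1  f→[1+27+125+3375]=3528
[q^17] f(1)=1,f(17)=4913 ⇒ 4914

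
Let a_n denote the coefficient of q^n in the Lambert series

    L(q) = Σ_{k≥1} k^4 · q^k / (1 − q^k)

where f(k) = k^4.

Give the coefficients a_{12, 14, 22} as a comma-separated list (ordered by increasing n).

[q^12] f(1)=1,f(2)=16,f(3)=81,f(4)=256,f(6)=1296,f(12)=20736 ⇒ 22386
d|14:{14,7,2,1}  Σf=38416+2401+16+1=40834
[q^22] f(1)=1,f(2)=16,f(11)=14641,f(22)=234256 ⇒ 248914

22386, 40834, 248914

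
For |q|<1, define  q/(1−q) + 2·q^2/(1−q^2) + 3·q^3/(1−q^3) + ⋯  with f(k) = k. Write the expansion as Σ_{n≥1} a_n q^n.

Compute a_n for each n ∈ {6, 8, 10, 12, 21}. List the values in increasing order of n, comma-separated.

q^6  k|6↦f(k): 1:1 2:2 3:3 6:6  a_6=12
n=8: 1·8 2·4 4·2 8·1  f→[1+2+4+8]=15
[q^10] f(1)=1,f(2)=2,f(5)=5,f(10)=10 ⇒ 18
[q^12] f(12)=12,f(6)=6,f(4)=4,f(3)=3,f(2)=2,f(1)=1 ⇒ 28
[q^21] f(1)=1,f(3)=3,f(7)=7,f(21)=21 ⇒ 32

12, 15, 18, 28, 32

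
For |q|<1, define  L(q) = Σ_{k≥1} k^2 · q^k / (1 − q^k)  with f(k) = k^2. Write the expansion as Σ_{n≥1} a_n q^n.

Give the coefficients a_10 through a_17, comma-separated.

q^10  k|10↦f(k): 10:100 5:25 2:4 1:1  a_10=130
d|11:{11,1}  Σf=121+1=122
[q^12] f(1)=1,f(2)=4,f(3)=9,f(4)=16,f(6)=36,f(12)=144 ⇒ 210
q^13  k|13↦f(k): 1:1 13:169  a_13=170
n=14: 14·1 7·2 2·7 1·14  f→[196+49+4+1]=250
q^15  k|15↦f(k): 1:1 3:9 5:25 15:225  a_15=260
[q^16] f(16)=256,f(8)=64,f(4)=16,f(2)=4,f(1)=1 ⇒ 341
[q^17] f(17)=289,f(1)=1 ⇒ 290

130, 122, 210, 170, 250, 260, 341, 290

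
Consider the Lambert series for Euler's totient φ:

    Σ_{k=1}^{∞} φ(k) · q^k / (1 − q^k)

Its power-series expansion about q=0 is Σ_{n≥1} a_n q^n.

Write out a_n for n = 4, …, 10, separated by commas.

[q^4] φ(4)=2,φ(2)=1,φ(1)=1 ⇒ 4
d|5:{1,5}  Σφ=1+4=5
n=6: 6·1 3·2 2·3 1·6  φ→[2+2+1+1]=6
n=7: 7·1 1·7  φ→[6+1]=7
n=8: 8·1 4·2 2·4 1·8  φ→[4+2+1+1]=8
n=9: 9·1 3·3 1·9  φ→[6+2+1]=9
q^10  k|10↦φ(k): 1:1 2:1 5:4 10:4  a_10=10

4, 5, 6, 7, 8, 9, 10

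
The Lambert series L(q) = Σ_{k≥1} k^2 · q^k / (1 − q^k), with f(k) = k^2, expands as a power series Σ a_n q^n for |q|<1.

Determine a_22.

n=22: 22·1 11·2 2·11 1·22  f→[484+121+4+1]=610

a_22 = 610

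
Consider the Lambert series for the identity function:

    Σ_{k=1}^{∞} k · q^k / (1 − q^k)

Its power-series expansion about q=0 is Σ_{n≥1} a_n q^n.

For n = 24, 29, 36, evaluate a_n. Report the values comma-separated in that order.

60, 30, 91

q^24  k|24↦f(k): 1:1 2:2 3:3 4:4 6:6 8:8 12:12 24:24  a_24=60
[q^29] f(29)=29,f(1)=1 ⇒ 30
[q^36] f(36)=36,f(18)=18,f(12)=12,f(9)=9,f(6)=6,f(4)=4,f(3)=3,f(2)=2,f(1)=1 ⇒ 91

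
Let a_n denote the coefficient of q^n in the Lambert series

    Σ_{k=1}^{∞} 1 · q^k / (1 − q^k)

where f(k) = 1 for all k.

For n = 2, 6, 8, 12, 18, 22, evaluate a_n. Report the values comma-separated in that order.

2, 4, 4, 6, 6, 4

n=2: 1·2 2·1  f→[1+1]=2
d|6:{1,2,3,6}  Σf=1+1+1+1=4
n=8: 1·8 2·4 4·2 8·1  f→[1+1+1+1]=4
d|12:{12,6,4,3,2,1}  Σf=1+1+1+1+1+1=6
[q^18] f(1)=1,f(2)=1,f(3)=1,f(6)=1,f(9)=1,f(18)=1 ⇒ 6
n=22: 22·1 11·2 2·11 1·22  f→[1+1+1+1]=4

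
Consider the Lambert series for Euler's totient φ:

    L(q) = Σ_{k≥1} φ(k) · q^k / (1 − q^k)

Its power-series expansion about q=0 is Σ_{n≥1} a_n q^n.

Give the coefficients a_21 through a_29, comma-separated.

q^21  k|21↦φ(k): 21:12 7:6 3:2 1:1  a_21=21
[q^22] φ(22)=10,φ(11)=10,φ(2)=1,φ(1)=1 ⇒ 22
q^23  k|23↦φ(k): 1:1 23:22  a_23=23
d|24:{24,12,8,6,4,3,2,1}  Σφ=8+4+4+2+2+2+1+1=24
d|25:{1,5,25}  Σφ=1+4+20=25
[q^26] φ(26)=12,φ(13)=12,φ(2)=1,φ(1)=1 ⇒ 26
q^27  k|27↦φ(k): 1:1 3:2 9:6 27:18  a_27=27
q^28  k|28↦φ(k): 28:12 14:6 7:6 4:2 2:1 1:1  a_28=28
q^29  k|29↦φ(k): 29:28 1:1  a_29=29

21, 22, 23, 24, 25, 26, 27, 28, 29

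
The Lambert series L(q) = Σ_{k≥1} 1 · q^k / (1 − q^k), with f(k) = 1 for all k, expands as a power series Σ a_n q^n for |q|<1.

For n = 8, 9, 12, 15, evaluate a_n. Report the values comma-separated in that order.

4, 3, 6, 4

[q^8] f(1)=1,f(2)=1,f(4)=1,f(8)=1 ⇒ 4
d|9:{1,3,9}  Σf=1+1+1=3
q^12  k|12↦f(k): 12:1 6:1 4:1 3:1 2:1 1:1  a_12=6
[q^15] f(15)=1,f(5)=1,f(3)=1,f(1)=1 ⇒ 4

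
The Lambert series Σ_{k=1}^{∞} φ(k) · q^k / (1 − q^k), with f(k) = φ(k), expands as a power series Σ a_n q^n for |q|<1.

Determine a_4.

q^4  k|4↦φ(k): 1:1 2:1 4:2  a_4=4

a_4 = 4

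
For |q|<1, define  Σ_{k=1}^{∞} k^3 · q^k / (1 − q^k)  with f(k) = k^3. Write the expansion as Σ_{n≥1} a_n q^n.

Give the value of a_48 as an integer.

d|48:{48,24,16,12,8,6,4,3,2,1}  Σf=110592+13824+4096+1728+512+216+64+27+8+1=131068

a_48 = 131068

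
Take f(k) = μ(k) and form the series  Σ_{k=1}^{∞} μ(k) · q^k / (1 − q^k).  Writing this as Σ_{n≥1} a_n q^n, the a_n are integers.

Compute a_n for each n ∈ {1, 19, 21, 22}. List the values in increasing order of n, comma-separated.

[q^1] μ(1)=1 ⇒ 1
q^19  k|19↦μ(k): 1:1 19:-1  a_19=0
[q^21] μ(1)=1,μ(3)=-1,μ(7)=-1,μ(21)=1 ⇒ 0
q^22  k|22↦μ(k): 1:1 2:-1 11:-1 22:1  a_22=0

1, 0, 0, 0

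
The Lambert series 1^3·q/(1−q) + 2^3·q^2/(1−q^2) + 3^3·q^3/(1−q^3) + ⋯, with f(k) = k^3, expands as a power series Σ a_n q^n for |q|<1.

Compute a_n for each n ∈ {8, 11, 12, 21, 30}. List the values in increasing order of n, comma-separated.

585, 1332, 2044, 9632, 31752

d|8:{1,2,4,8}  Σf=1+8+64+512=585
n=11: 11·1 1·11  f→[1331+1]=1332
q^12  k|12↦f(k): 1:1 2:8 3:27 4:64 6:216 12:1728  a_12=2044
q^21  k|21↦f(k): 1:1 3:27 7:343 21:9261  a_21=9632
n=30: 1·30 2·15 3·10 5·6 6·5 10·3 15·2 30·1  f→[1+8+27+125+216+1000+3375+27000]=31752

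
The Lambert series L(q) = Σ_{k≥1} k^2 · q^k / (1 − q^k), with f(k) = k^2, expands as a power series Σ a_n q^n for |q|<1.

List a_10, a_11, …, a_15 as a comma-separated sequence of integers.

130, 122, 210, 170, 250, 260

[q^10] f(1)=1,f(2)=4,f(5)=25,f(10)=100 ⇒ 130
[q^11] f(1)=1,f(11)=121 ⇒ 122
n=12: 1·12 2·6 3·4 4·3 6·2 12·1  f→[1+4+9+16+36+144]=210
d|13:{13,1}  Σf=169+1=170
[q^14] f(14)=196,f(7)=49,f(2)=4,f(1)=1 ⇒ 250
d|15:{15,5,3,1}  Σf=225+25+9+1=260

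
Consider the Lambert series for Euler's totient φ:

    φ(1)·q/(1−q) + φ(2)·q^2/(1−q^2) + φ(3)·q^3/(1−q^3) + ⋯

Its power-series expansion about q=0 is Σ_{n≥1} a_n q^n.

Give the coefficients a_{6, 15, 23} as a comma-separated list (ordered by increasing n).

d|6:{1,2,3,6}  Σφ=1+1+2+2=6
d|15:{1,3,5,15}  Σφ=1+2+4+8=15
[q^23] φ(23)=22,φ(1)=1 ⇒ 23

6, 15, 23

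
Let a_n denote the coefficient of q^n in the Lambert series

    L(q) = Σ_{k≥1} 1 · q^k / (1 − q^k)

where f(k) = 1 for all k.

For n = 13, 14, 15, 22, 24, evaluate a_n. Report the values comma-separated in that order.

[q^13] f(1)=1,f(13)=1 ⇒ 2
n=14: 14·1 7·2 2·7 1·14  f→[1+1+1+1]=4
[q^15] f(1)=1,f(3)=1,f(5)=1,f(15)=1 ⇒ 4
q^22  k|22↦f(k): 1:1 2:1 11:1 22:1  a_22=4
[q^24] f(1)=1,f(2)=1,f(3)=1,f(4)=1,f(6)=1,f(8)=1,f(12)=1,f(24)=1 ⇒ 8

2, 4, 4, 4, 8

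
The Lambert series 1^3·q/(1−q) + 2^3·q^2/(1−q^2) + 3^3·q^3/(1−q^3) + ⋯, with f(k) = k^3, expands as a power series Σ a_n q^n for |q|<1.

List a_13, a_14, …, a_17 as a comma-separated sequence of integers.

2198, 3096, 3528, 4681, 4914

[q^13] f(1)=1,f(13)=2197 ⇒ 2198
d|14:{14,7,2,1}  Σf=2744+343+8+1=3096
[q^15] f(15)=3375,f(5)=125,f(3)=27,f(1)=1 ⇒ 3528
d|16:{16,8,4,2,1}  Σf=4096+512+64+8+1=4681
n=17: 1·17 17·1  f→[1+4913]=4914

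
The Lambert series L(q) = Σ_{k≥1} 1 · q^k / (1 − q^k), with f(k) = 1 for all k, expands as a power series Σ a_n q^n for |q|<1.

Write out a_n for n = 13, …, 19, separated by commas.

n=13: 13·1 1·13  f→[1+1]=2
n=14: 14·1 7·2 2·7 1·14  f→[1+1+1+1]=4
[q^15] f(15)=1,f(5)=1,f(3)=1,f(1)=1 ⇒ 4
[q^16] f(1)=1,f(2)=1,f(4)=1,f(8)=1,f(16)=1 ⇒ 5
[q^17] f(17)=1,f(1)=1 ⇒ 2
n=18: 18·1 9·2 6·3 3·6 2·9 1·18  f→[1+1+1+1+1+1]=6
[q^19] f(1)=1,f(19)=1 ⇒ 2

2, 4, 4, 5, 2, 6, 2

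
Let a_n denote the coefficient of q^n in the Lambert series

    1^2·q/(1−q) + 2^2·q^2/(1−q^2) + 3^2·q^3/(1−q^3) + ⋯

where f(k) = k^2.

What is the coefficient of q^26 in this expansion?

a_26 = 850

q^26  k|26↦f(k): 1:1 2:4 13:169 26:676  a_26=850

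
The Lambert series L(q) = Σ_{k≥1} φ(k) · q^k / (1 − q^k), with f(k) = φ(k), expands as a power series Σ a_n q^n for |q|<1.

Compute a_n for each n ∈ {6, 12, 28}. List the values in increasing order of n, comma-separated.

q^6  k|6↦φ(k): 6:2 3:2 2:1 1:1  a_6=6
n=12: 12·1 6·2 4·3 3·4 2·6 1·12  φ→[4+2+2+2+1+1]=12
d|28:{28,14,7,4,2,1}  Σφ=12+6+6+2+1+1=28

6, 12, 28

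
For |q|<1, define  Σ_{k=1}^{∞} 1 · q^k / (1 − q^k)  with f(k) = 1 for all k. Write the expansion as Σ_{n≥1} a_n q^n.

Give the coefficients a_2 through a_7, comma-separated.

2, 2, 3, 2, 4, 2

d|2:{1,2}  Σf=1+1=2
q^3  k|3↦f(k): 3:1 1:1  a_3=2
d|4:{1,2,4}  Σf=1+1+1=3
d|5:{5,1}  Σf=1+1=2
q^6  k|6↦f(k): 1:1 2:1 3:1 6:1  a_6=4
n=7: 1·7 7·1  f→[1+1]=2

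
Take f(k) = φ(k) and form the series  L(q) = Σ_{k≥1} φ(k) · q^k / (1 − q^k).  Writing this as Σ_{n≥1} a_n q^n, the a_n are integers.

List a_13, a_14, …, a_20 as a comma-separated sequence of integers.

[q^13] φ(13)=12,φ(1)=1 ⇒ 13
[q^14] φ(14)=6,φ(7)=6,φ(2)=1,φ(1)=1 ⇒ 14
q^15  k|15↦φ(k): 15:8 5:4 3:2 1:1  a_15=15
d|16:{16,8,4,2,1}  Σφ=8+4+2+1+1=16
[q^17] φ(17)=16,φ(1)=1 ⇒ 17
q^18  k|18↦φ(k): 18:6 9:6 6:2 3:2 2:1 1:1  a_18=18
d|19:{1,19}  Σφ=1+18=19
n=20: 20·1 10·2 5·4 4·5 2·10 1·20  φ→[8+4+4+2+1+1]=20

13, 14, 15, 16, 17, 18, 19, 20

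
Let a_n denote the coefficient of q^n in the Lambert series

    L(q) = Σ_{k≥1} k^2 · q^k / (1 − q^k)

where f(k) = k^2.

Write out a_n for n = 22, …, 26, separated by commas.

610, 530, 850, 651, 850

[q^22] f(22)=484,f(11)=121,f(2)=4,f(1)=1 ⇒ 610
n=23: 1·23 23·1  f→[1+529]=530
q^24  k|24↦f(k): 24:576 12:144 8:64 6:36 4:16 3:9 2:4 1:1  a_24=850
[q^25] f(25)=625,f(5)=25,f(1)=1 ⇒ 651
q^26  k|26↦f(k): 26:676 13:169 2:4 1:1  a_26=850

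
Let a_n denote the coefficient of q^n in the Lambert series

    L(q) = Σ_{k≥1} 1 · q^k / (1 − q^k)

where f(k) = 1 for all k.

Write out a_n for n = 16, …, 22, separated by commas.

5, 2, 6, 2, 6, 4, 4

d|16:{1,2,4,8,16}  Σf=1+1+1+1+1=5
q^17  k|17↦f(k): 17:1 1:1  a_17=2
n=18: 1·18 2·9 3·6 6·3 9·2 18·1  f→[1+1+1+1+1+1]=6
d|19:{19,1}  Σf=1+1=2
d|20:{20,10,5,4,2,1}  Σf=1+1+1+1+1+1=6
n=21: 1·21 3·7 7·3 21·1  f→[1+1+1+1]=4
d|22:{1,2,11,22}  Σf=1+1+1+1=4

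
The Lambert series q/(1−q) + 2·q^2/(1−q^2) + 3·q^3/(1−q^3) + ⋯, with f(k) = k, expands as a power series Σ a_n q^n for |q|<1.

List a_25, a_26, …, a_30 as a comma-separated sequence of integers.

31, 42, 40, 56, 30, 72

[q^25] f(25)=25,f(5)=5,f(1)=1 ⇒ 31
q^26  k|26↦f(k): 1:1 2:2 13:13 26:26  a_26=42
q^27  k|27↦f(k): 1:1 3:3 9:9 27:27  a_27=40
q^28  k|28↦f(k): 1:1 2:2 4:4 7:7 14:14 28:28  a_28=56
n=29: 1·29 29·1  f→[1+29]=30
n=30: 30·1 15·2 10·3 6·5 5·6 3·10 2·15 1·30  f→[30+15+10+6+5+3+2+1]=72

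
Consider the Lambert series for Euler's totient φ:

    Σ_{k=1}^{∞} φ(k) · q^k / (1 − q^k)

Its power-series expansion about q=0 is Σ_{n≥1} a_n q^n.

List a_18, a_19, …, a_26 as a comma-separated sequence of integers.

[q^18] φ(1)=1,φ(2)=1,φ(3)=2,φ(6)=2,φ(9)=6,φ(18)=6 ⇒ 18
d|19:{19,1}  Σφ=18+1=19
d|20:{20,10,5,4,2,1}  Σφ=8+4+4+2+1+1=20
d|21:{1,3,7,21}  Σφ=1+2+6+12=21
[q^22] φ(1)=1,φ(2)=1,φ(11)=10,φ(22)=10 ⇒ 22
d|23:{23,1}  Σφ=22+1=23
q^24  k|24↦φ(k): 24:8 12:4 8:4 6:2 4:2 3:2 2:1 1:1  a_24=24
d|25:{1,5,25}  Σφ=1+4+20=25
d|26:{26,13,2,1}  Σφ=12+12+1+1=26

18, 19, 20, 21, 22, 23, 24, 25, 26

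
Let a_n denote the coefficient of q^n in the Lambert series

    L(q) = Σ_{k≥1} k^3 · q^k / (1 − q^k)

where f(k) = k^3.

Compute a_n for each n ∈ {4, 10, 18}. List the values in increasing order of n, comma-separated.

73, 1134, 6813

[q^4] f(4)=64,f(2)=8,f(1)=1 ⇒ 73
d|10:{1,2,5,10}  Σf=1+8+125+1000=1134
d|18:{18,9,6,3,2,1}  Σf=5832+729+216+27+8+1=6813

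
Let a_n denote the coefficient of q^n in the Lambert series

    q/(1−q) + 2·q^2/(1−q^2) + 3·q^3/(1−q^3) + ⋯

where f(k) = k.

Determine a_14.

a_14 = 24

n=14: 14·1 7·2 2·7 1·14  f→[14+7+2+1]=24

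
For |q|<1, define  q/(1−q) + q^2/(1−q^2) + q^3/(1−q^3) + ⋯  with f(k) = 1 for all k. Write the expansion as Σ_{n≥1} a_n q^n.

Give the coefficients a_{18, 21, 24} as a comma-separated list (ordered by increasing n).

6, 4, 8

n=18: 18·1 9·2 6·3 3·6 2·9 1·18  f→[1+1+1+1+1+1]=6
d|21:{1,3,7,21}  Σf=1+1+1+1=4
d|24:{24,12,8,6,4,3,2,1}  Σf=1+1+1+1+1+1+1+1=8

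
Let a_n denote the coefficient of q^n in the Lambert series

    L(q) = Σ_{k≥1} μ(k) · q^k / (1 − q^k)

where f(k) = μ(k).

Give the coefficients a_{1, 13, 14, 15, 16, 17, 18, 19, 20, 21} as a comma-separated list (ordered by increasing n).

q^1  k|1↦μ(k): 1:1  a_1=1
q^13  k|13↦μ(k): 13:-1 1:1  a_13=0
q^14  k|14↦μ(k): 14:1 7:-1 2:-1 1:1  a_14=0
q^15  k|15↦μ(k): 15:1 5:-1 3:-1 1:1  a_15=0
d|16:{16,8,4,2,1}  Σμ=0+0+0+(-1)+1=0
n=17: 1·17 17·1  μ→[1+(-1)]=0
n=18: 1·18 2·9 3·6 6·3 9·2 18·1  μ→[1+(-1)+(-1)+1+0+0]=0
n=19: 19·1 1·19  μ→[(-1)+1]=0
q^20  k|20↦μ(k): 1:1 2:-1 4:0 5:-1 10:1 20:0  a_20=0
d|21:{21,7,3,1}  Σμ=1+(-1)+(-1)+1=0

1, 0, 0, 0, 0, 0, 0, 0, 0, 0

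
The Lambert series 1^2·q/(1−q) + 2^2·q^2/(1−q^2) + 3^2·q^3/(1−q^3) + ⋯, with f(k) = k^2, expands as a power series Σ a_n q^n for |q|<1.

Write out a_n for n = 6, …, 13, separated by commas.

d|6:{6,3,2,1}  Σf=36+9+4+1=50
d|7:{7,1}  Σf=49+1=50
q^8  k|8↦f(k): 1:1 2:4 4:16 8:64  a_8=85
q^9  k|9↦f(k): 9:81 3:9 1:1  a_9=91
d|10:{10,5,2,1}  Σf=100+25+4+1=130
n=11: 11·1 1·11  f→[121+1]=122
n=12: 12·1 6·2 4·3 3·4 2·6 1·12  f→[144+36+16+9+4+1]=210
d|13:{13,1}  Σf=169+1=170

50, 50, 85, 91, 130, 122, 210, 170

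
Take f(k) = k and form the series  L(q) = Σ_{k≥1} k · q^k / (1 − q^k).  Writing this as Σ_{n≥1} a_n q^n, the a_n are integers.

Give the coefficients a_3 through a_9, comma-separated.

4, 7, 6, 12, 8, 15, 13

[q^3] f(1)=1,f(3)=3 ⇒ 4
q^4  k|4↦f(k): 4:4 2:2 1:1  a_4=7
[q^5] f(1)=1,f(5)=5 ⇒ 6
[q^6] f(1)=1,f(2)=2,f(3)=3,f(6)=6 ⇒ 12
n=7: 1·7 7·1  f→[1+7]=8
q^8  k|8↦f(k): 8:8 4:4 2:2 1:1  a_8=15
q^9  k|9↦f(k): 9:9 3:3 1:1  a_9=13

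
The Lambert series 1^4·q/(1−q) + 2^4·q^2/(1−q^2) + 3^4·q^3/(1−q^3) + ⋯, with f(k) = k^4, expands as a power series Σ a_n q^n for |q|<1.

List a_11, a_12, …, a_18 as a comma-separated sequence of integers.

n=11: 1·11 11·1  f→[1+14641]=14642
q^12  k|12↦f(k): 1:1 2:16 3:81 4:256 6:1296 12:20736  a_12=22386
d|13:{1,13}  Σf=1+28561=28562
n=14: 1·14 2·7 7·2 14·1  f→[1+16+2401+38416]=40834
d|15:{15,5,3,1}  Σf=50625+625+81+1=51332
n=16: 1·16 2·8 4·4 8·2 16·1  f→[1+16+256+4096+65536]=69905
q^17  k|17↦f(k): 17:83521 1:1  a_17=83522
d|18:{18,9,6,3,2,1}  Σf=104976+6561+1296+81+16+1=112931

14642, 22386, 28562, 40834, 51332, 69905, 83522, 112931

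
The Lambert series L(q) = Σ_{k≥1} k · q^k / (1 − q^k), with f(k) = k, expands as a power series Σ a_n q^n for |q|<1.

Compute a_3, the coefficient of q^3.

a_3 = 4

[q^3] f(3)=3,f(1)=1 ⇒ 4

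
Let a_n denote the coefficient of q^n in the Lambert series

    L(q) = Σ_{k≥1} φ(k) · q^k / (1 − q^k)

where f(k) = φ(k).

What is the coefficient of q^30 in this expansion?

q^30  k|30↦φ(k): 30:8 15:8 10:4 6:2 5:4 3:2 2:1 1:1  a_30=30

a_30 = 30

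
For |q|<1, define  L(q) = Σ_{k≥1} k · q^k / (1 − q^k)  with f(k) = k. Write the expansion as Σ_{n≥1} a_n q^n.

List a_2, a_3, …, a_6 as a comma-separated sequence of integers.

3, 4, 7, 6, 12

d|2:{1,2}  Σf=1+2=3
q^3  k|3↦f(k): 3:3 1:1  a_3=4
d|4:{1,2,4}  Σf=1+2+4=7
d|5:{5,1}  Σf=5+1=6
d|6:{6,3,2,1}  Σf=6+3+2+1=12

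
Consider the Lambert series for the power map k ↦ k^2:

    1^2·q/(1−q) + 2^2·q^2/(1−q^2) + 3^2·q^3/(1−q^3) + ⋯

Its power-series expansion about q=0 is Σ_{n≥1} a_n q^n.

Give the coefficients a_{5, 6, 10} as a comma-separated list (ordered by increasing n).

26, 50, 130

q^5  k|5↦f(k): 1:1 5:25  a_5=26
d|6:{1,2,3,6}  Σf=1+4+9+36=50
q^10  k|10↦f(k): 10:100 5:25 2:4 1:1  a_10=130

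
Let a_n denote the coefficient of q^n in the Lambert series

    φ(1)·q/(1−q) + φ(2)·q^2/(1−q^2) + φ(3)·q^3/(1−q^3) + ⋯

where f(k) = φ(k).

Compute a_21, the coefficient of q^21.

[q^21] φ(1)=1,φ(3)=2,φ(7)=6,φ(21)=12 ⇒ 21

a_21 = 21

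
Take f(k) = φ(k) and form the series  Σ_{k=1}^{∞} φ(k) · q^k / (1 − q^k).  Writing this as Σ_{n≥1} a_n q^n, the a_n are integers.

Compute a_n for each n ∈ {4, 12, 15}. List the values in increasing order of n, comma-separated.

q^4  k|4↦φ(k): 4:2 2:1 1:1  a_4=4
d|12:{12,6,4,3,2,1}  Σφ=4+2+2+2+1+1=12
d|15:{1,3,5,15}  Σφ=1+2+4+8=15

4, 12, 15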